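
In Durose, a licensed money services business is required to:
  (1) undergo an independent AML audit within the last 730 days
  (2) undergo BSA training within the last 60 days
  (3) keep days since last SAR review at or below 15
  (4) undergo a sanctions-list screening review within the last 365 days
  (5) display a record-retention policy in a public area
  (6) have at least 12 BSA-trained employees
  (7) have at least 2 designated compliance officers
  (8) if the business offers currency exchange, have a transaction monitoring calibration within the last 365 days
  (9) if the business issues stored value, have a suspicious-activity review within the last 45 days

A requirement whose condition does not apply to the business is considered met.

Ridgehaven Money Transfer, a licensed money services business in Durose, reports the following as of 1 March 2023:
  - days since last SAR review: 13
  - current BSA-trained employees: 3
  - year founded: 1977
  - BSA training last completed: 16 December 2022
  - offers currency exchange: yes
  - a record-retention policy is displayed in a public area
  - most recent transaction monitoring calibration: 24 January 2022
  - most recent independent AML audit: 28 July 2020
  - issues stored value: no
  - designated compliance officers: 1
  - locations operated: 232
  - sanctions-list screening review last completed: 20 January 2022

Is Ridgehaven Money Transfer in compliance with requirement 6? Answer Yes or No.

No

6. BSA-trained employees 3 < 12 → not met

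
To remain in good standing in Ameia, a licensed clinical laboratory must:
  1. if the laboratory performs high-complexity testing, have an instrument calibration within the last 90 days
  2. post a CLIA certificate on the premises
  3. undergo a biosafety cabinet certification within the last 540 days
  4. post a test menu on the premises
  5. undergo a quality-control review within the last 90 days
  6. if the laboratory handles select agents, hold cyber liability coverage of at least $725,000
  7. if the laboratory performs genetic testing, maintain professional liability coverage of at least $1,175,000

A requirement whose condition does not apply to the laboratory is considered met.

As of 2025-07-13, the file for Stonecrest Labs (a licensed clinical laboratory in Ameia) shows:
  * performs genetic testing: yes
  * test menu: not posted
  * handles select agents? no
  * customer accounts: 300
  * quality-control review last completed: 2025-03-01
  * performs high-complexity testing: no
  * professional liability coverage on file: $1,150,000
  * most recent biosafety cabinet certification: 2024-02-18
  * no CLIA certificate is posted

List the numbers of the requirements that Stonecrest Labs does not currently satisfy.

1. condition 'performs high-complexity testing' does not hold → requirement n/a → met
2. CLIA certificate absent → not met
3. biosafety cabinet certification 511 days ago vs limit 540 → met
4. test menu absent → not met
5. quality-control review 134 days ago vs limit 90 → not met
6. condition 'handles select agents' does not hold → requirement n/a → met
7. condition 'performs genetic testing' holds; professional liability coverage $1,150,000 < $1,175,000 → not met
Not met: 2, 4, 5, 7

2, 4, 5, 7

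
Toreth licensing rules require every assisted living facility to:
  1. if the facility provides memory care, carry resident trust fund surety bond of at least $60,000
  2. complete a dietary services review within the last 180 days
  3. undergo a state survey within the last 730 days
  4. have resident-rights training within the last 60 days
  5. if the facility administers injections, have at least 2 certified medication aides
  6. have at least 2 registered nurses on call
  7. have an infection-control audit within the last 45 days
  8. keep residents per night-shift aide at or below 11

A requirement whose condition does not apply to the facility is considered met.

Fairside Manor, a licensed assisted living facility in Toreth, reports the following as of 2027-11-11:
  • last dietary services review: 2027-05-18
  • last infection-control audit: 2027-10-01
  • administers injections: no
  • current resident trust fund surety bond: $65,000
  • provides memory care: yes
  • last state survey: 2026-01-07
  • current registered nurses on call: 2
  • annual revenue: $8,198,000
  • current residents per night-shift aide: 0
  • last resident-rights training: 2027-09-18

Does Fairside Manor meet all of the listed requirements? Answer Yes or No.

Yes

1. condition 'provides memory care' holds; resident trust fund surety bond $65,000 ≥ $60,000 → met
2. dietary services review 177 days ago vs limit 180 → met
3. state survey 673 days ago vs limit 730 → met
4. resident-rights training 54 days ago vs limit 60 → met
5. condition 'administers injections' does not hold → requirement n/a → met
6. registered nurses on call 2 ≥ 2 → met
7. infection-control audit 41 days ago vs limit 45 → met
8. residents per night-shift aide 0 ≤ 11 → met
All met.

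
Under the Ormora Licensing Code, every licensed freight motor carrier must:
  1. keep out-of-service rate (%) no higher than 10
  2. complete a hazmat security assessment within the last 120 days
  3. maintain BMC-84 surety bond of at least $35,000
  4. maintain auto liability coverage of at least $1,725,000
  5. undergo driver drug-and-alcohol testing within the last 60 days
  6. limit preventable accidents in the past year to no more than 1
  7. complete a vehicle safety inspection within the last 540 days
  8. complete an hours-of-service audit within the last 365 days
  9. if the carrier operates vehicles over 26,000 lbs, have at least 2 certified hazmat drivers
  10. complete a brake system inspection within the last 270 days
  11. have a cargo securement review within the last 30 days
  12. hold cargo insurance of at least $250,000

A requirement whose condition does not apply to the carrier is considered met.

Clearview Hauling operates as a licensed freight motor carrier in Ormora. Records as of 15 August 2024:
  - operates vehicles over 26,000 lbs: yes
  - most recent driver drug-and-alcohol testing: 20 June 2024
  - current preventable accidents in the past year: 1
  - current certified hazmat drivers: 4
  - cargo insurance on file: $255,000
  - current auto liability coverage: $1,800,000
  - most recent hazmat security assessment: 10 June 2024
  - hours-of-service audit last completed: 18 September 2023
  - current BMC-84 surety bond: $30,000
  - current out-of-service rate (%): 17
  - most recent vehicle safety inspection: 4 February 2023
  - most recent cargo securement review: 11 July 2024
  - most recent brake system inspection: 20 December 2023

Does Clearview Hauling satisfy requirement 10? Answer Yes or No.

10. brake system inspection 239 days ago vs limit 270 → met

Yes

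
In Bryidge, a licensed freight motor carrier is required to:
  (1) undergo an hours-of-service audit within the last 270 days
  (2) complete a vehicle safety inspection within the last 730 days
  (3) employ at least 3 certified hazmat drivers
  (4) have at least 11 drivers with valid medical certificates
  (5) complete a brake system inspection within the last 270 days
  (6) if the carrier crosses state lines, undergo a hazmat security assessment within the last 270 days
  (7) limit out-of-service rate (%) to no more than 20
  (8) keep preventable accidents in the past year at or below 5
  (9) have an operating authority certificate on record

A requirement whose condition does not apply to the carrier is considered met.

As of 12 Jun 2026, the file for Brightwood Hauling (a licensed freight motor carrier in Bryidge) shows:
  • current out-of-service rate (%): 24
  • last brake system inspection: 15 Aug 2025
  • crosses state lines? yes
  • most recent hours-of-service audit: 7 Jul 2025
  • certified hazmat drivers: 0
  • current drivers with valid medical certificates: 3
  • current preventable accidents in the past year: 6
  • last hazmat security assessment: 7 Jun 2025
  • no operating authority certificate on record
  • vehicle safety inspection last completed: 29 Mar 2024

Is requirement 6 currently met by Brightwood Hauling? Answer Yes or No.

No

6. condition 'crosses state lines' holds; hazmat security assessment 370 days ago vs limit 270 → not met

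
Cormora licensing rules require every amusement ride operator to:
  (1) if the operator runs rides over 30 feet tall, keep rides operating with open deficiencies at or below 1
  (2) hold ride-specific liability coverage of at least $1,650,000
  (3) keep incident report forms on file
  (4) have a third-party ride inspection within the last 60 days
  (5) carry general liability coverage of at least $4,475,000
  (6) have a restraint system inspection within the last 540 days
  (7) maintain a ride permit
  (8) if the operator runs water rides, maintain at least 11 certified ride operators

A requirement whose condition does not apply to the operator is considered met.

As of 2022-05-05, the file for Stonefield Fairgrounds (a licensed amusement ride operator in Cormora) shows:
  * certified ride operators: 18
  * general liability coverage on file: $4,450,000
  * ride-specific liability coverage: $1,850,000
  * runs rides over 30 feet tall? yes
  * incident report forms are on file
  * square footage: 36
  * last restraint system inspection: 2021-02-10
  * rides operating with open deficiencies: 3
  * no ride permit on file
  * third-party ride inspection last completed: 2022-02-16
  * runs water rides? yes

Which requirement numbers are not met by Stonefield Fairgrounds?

1, 4, 5, 7

1. condition 'runs rides over 30 feet tall' holds; rides operating with open deficiencies 3 > 1 → not met
2. ride-specific liability coverage $1,850,000 ≥ $1,650,000 → met
3. incident report forms present → met
4. third-party ride inspection 78 days ago vs limit 60 → not met
5. general liability coverage $4,450,000 < $4,475,000 → not met
6. restraint system inspection 449 days ago vs limit 540 → met
7. ride permit absent → not met
8. condition 'runs water rides' holds; certified ride operators 18 ≥ 11 → met
Not met: 1, 4, 5, 7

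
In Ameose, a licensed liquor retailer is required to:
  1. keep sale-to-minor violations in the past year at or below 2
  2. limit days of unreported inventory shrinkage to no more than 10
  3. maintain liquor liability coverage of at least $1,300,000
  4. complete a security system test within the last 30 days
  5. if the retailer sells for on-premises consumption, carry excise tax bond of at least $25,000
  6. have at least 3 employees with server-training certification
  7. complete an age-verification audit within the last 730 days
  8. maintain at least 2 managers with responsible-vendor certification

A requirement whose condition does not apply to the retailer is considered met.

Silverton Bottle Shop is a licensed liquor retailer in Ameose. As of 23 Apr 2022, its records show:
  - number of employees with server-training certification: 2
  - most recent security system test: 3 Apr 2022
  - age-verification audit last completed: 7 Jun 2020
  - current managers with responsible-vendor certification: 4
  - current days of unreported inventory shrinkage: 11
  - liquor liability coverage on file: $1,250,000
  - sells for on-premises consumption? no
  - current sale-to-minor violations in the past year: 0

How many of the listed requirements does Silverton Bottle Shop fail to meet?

1. sale-to-minor violations in the past year 0 ≤ 2 → met
2. days of unreported inventory shrinkage 11 > 10 → not met
3. liquor liability coverage $1,250,000 < $1,300,000 → not met
4. security system test 20 days ago vs limit 30 → met
5. condition 'sells for on-premises consumption' does not hold → requirement n/a → met
6. employees with server-training certification 2 < 3 → not met
7. age-verification audit 685 days ago vs limit 730 → met
8. managers with responsible-vendor certification 4 ≥ 2 → met
Not met: 3 of 8

3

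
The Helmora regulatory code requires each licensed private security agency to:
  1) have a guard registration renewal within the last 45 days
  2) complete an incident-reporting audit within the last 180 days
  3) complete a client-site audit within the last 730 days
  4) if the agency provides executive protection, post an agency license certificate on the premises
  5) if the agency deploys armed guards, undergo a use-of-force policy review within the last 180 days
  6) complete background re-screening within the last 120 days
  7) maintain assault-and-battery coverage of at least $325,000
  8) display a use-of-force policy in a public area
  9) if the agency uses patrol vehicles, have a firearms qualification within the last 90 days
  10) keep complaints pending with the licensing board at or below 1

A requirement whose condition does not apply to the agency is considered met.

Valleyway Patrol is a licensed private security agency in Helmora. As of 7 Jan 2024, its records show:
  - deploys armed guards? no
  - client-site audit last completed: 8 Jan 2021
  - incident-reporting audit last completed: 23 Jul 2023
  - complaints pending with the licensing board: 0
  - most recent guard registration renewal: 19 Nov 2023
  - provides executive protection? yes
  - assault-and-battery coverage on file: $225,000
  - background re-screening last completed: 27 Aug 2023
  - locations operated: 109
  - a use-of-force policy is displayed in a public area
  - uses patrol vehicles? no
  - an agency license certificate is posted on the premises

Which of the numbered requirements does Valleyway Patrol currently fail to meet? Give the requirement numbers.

1, 3, 6, 7

1. guard registration renewal 49 days ago vs limit 45 → not met
2. incident-reporting audit 168 days ago vs limit 180 → met
3. client-site audit 1094 days ago vs limit 730 → not met
4. condition 'provides executive protection' holds; agency license certificate present → met
5. condition 'deploys armed guards' does not hold → requirement n/a → met
6. background re-screening 133 days ago vs limit 120 → not met
7. assault-and-battery coverage $225,000 < $325,000 → not met
8. use-of-force policy present → met
9. condition 'uses patrol vehicles' does not hold → requirement n/a → met
10. complaints pending with the licensing board 0 ≤ 1 → met
Not met: 1, 3, 6, 7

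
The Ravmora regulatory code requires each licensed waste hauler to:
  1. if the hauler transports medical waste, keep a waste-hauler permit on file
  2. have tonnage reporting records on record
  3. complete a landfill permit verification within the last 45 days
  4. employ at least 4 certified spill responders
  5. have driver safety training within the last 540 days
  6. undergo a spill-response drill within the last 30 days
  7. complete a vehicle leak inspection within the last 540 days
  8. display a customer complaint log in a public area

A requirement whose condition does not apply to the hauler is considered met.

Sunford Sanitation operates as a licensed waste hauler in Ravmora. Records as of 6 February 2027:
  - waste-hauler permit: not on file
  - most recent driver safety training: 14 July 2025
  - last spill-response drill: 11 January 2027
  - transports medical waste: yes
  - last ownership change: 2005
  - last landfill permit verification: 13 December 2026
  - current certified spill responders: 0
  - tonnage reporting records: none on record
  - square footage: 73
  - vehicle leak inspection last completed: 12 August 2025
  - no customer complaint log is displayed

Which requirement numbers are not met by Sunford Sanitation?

1, 2, 3, 4, 5, 7, 8

1. condition 'transports medical waste' holds; waste-hauler permit absent → not met
2. tonnage reporting records absent → not met
3. landfill permit verification 55 days ago vs limit 45 → not met
4. certified spill responders 0 < 4 → not met
5. driver safety training 572 days ago vs limit 540 → not met
6. spill-response drill 26 days ago vs limit 30 → met
7. vehicle leak inspection 543 days ago vs limit 540 → not met
8. customer complaint log absent → not met
Not met: 1, 2, 3, 4, 5, 7, 8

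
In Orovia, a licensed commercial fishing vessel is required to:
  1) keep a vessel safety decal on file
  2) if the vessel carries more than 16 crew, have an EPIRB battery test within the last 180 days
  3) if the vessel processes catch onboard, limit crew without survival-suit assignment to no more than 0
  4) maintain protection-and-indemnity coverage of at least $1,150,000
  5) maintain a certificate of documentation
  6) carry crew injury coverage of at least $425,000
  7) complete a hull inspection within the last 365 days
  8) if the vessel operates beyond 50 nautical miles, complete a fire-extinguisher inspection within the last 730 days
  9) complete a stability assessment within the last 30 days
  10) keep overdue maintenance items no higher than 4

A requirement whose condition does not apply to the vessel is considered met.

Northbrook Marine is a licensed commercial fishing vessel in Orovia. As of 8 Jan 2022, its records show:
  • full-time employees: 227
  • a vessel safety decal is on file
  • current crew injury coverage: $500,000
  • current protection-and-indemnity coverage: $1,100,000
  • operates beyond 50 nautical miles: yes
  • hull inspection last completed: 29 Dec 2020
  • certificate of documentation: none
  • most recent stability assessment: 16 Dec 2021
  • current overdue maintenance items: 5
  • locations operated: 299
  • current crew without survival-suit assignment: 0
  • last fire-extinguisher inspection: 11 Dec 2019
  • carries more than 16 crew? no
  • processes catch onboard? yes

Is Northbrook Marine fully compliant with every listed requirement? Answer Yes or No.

No

1. vessel safety decal present → met
2. condition 'carries more than 16 crew' does not hold → requirement n/a → met
3. condition 'processes catch onboard' holds; crew without survival-suit assignment 0 ≤ 0 → met
4. protection-and-indemnity coverage $1,100,000 < $1,150,000 → not met
5. certificate of documentation absent → not met
6. crew injury coverage $500,000 ≥ $425,000 → met
7. hull inspection 375 days ago vs limit 365 → not met
8. condition 'operates beyond 50 nautical miles' holds; fire-extinguisher inspection 759 days ago vs limit 730 → not met
9. stability assessment 23 days ago vs limit 30 → met
10. overdue maintenance items 5 > 4 → not met
Not met: 4, 5, 7, 8, 10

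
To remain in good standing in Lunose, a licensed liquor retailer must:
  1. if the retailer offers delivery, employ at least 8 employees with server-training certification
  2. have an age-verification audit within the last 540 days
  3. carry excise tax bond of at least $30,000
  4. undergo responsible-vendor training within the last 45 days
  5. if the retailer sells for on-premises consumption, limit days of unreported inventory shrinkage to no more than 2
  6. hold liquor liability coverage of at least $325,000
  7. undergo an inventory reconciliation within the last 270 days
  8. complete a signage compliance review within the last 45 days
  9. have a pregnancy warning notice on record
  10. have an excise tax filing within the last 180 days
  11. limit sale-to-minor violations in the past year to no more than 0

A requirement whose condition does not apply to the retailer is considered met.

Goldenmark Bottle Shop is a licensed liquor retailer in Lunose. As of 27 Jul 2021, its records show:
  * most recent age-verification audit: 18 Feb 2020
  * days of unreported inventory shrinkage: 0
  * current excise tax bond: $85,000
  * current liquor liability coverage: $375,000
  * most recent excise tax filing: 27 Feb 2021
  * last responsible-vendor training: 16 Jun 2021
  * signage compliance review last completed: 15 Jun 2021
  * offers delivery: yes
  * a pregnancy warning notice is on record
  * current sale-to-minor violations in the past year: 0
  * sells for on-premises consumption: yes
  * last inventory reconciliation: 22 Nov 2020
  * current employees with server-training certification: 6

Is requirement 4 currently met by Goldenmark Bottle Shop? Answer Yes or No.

4. responsible-vendor training 41 days ago vs limit 45 → met

Yes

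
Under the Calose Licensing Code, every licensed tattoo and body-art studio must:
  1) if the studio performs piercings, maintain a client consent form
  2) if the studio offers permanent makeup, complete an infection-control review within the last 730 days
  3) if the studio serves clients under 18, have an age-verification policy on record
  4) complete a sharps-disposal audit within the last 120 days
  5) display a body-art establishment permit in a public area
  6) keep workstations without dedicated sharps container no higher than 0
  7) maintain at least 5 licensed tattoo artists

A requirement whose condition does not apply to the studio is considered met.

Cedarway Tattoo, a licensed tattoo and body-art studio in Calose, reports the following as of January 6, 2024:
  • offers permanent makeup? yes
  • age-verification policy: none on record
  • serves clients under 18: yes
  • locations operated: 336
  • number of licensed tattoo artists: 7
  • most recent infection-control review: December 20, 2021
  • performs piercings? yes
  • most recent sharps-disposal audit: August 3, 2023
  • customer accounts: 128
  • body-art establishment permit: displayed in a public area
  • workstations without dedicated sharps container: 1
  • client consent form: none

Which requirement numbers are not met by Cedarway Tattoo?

1. condition 'performs piercings' holds; client consent form absent → not met
2. condition 'offers permanent makeup' holds; infection-control review 747 days ago vs limit 730 → not met
3. condition 'serves clients under 18' holds; age-verification policy absent → not met
4. sharps-disposal audit 156 days ago vs limit 120 → not met
5. body-art establishment permit present → met
6. workstations without dedicated sharps container 1 > 0 → not met
7. licensed tattoo artists 7 ≥ 5 → met
Not met: 1, 2, 3, 4, 6

1, 2, 3, 4, 6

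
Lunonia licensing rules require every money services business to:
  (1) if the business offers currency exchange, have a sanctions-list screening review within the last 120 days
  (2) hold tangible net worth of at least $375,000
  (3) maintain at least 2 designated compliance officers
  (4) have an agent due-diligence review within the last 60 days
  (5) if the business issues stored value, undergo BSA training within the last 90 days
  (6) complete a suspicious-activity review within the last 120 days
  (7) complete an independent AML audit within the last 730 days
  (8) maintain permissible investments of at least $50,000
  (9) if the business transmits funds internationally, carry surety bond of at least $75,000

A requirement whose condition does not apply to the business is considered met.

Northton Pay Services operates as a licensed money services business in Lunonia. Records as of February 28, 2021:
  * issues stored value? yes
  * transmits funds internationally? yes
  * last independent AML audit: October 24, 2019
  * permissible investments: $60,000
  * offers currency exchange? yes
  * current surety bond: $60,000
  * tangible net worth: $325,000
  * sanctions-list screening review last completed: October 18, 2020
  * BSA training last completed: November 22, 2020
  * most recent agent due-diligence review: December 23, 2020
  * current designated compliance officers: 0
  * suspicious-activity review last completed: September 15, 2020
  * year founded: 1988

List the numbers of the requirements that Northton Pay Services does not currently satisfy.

1. condition 'offers currency exchange' holds; sanctions-list screening review 133 days ago vs limit 120 → not met
2. tangible net worth $325,000 < $375,000 → not met
3. designated compliance officers 0 < 2 → not met
4. agent due-diligence review 67 days ago vs limit 60 → not met
5. condition 'issues stored value' holds; BSA training 98 days ago vs limit 90 → not met
6. suspicious-activity review 166 days ago vs limit 120 → not met
7. independent AML audit 493 days ago vs limit 730 → met
8. permissible investments $60,000 ≥ $50,000 → met
9. condition 'transmits funds internationally' holds; surety bond $60,000 < $75,000 → not met
Not met: 1, 2, 3, 4, 5, 6, 9

1, 2, 3, 4, 5, 6, 9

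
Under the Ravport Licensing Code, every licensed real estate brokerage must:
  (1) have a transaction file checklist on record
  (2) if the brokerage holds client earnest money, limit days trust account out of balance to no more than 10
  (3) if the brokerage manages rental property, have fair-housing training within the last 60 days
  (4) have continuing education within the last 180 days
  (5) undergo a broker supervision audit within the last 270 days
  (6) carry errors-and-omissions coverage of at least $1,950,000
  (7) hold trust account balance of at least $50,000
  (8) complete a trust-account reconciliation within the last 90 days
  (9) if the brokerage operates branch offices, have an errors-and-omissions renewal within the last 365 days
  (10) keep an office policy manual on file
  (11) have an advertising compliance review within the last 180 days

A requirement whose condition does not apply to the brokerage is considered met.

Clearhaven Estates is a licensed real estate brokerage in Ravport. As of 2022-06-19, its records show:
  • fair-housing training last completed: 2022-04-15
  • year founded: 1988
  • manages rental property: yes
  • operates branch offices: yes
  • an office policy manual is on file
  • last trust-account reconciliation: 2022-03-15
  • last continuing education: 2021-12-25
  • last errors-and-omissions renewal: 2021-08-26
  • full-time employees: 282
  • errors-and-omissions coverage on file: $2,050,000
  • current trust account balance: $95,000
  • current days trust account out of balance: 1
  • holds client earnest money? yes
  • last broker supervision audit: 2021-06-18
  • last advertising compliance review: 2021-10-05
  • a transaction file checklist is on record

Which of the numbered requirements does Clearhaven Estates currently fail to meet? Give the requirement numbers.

1. transaction file checklist present → met
2. condition 'holds client earnest money' holds; days trust account out of balance 1 ≤ 10 → met
3. condition 'manages rental property' holds; fair-housing training 65 days ago vs limit 60 → not met
4. continuing education 176 days ago vs limit 180 → met
5. broker supervision audit 366 days ago vs limit 270 → not met
6. errors-and-omissions coverage $2,050,000 ≥ $1,950,000 → met
7. trust account balance $95,000 ≥ $50,000 → met
8. trust-account reconciliation 96 days ago vs limit 90 → not met
9. condition 'operates branch offices' holds; errors-and-omissions renewal 297 days ago vs limit 365 → met
10. office policy manual present → met
11. advertising compliance review 257 days ago vs limit 180 → not met
Not met: 3, 5, 8, 11

3, 5, 8, 11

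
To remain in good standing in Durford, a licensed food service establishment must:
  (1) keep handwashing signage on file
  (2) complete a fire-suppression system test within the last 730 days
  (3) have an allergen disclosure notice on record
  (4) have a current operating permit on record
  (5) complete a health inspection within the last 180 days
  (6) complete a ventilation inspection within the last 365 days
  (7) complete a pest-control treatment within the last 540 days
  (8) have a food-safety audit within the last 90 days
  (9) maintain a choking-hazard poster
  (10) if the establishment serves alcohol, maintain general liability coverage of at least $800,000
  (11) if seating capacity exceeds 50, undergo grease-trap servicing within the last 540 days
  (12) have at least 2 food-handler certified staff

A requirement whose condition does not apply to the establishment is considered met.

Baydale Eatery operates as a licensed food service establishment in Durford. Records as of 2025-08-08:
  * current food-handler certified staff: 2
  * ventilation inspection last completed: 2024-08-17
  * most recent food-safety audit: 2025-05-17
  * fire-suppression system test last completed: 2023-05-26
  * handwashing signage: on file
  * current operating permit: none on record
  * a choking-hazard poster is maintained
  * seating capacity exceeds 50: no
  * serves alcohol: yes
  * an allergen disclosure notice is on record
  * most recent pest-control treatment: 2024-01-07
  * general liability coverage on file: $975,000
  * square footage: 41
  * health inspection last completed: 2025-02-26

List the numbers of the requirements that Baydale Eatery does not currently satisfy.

1. handwashing signage present → met
2. fire-suppression system test 805 days ago vs limit 730 → not met
3. allergen disclosure notice present → met
4. current operating permit absent → not met
5. health inspection 163 days ago vs limit 180 → met
6. ventilation inspection 356 days ago vs limit 365 → met
7. pest-control treatment 579 days ago vs limit 540 → not met
8. food-safety audit 83 days ago vs limit 90 → met
9. choking-hazard poster present → met
10. condition 'serves alcohol' holds; general liability coverage $975,000 ≥ $800,000 → met
11. condition 'seating capacity exceeds 50' does not hold → requirement n/a → met
12. food-handler certified staff 2 ≥ 2 → met
Not met: 2, 4, 7

2, 4, 7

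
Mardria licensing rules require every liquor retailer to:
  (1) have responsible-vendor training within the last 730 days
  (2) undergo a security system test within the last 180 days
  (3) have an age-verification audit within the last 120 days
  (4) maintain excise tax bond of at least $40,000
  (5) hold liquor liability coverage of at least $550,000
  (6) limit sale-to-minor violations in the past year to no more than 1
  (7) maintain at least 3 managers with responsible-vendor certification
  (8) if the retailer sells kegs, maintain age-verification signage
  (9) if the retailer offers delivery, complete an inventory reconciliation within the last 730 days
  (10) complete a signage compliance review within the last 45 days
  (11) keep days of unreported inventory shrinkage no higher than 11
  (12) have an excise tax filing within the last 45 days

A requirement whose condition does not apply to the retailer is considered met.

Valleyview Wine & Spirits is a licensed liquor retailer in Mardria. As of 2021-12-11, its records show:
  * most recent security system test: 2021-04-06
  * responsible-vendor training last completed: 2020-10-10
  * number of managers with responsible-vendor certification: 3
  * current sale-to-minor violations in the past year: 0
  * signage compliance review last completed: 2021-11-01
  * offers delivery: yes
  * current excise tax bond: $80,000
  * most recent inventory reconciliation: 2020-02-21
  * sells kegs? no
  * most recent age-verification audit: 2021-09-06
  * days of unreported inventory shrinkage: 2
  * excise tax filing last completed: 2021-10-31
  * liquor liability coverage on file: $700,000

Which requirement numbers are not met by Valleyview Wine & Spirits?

2

1. responsible-vendor training 427 days ago vs limit 730 → met
2. security system test 249 days ago vs limit 180 → not met
3. age-verification audit 96 days ago vs limit 120 → met
4. excise tax bond $80,000 ≥ $40,000 → met
5. liquor liability coverage $700,000 ≥ $550,000 → met
6. sale-to-minor violations in the past year 0 ≤ 1 → met
7. managers with responsible-vendor certification 3 ≥ 3 → met
8. condition 'sells kegs' does not hold → requirement n/a → met
9. condition 'offers delivery' holds; inventory reconciliation 659 days ago vs limit 730 → met
10. signage compliance review 40 days ago vs limit 45 → met
11. days of unreported inventory shrinkage 2 ≤ 11 → met
12. excise tax filing 41 days ago vs limit 45 → met
Not met: 2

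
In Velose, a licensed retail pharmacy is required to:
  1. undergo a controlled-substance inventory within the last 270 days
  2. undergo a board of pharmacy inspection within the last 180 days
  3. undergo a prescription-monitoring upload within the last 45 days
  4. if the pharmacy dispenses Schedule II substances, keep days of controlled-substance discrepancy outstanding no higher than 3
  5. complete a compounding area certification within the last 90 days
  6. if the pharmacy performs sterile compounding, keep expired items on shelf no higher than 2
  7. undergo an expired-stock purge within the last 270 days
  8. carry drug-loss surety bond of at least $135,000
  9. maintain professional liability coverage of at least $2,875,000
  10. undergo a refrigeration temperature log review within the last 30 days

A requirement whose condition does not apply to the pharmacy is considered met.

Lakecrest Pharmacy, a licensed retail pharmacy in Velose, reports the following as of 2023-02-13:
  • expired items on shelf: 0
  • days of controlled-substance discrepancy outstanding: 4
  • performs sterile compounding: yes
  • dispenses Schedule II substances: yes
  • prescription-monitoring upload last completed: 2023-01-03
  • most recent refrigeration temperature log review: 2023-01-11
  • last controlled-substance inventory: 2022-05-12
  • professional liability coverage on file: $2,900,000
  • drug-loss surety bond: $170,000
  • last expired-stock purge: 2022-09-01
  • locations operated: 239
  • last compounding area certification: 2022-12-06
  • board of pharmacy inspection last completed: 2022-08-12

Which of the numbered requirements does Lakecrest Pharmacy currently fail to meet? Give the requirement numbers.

1, 2, 4, 10

1. controlled-substance inventory 277 days ago vs limit 270 → not met
2. board of pharmacy inspection 185 days ago vs limit 180 → not met
3. prescription-monitoring upload 41 days ago vs limit 45 → met
4. condition 'dispenses Schedule II substances' holds; days of controlled-substance discrepancy outstanding 4 > 3 → not met
5. compounding area certification 69 days ago vs limit 90 → met
6. condition 'performs sterile compounding' holds; expired items on shelf 0 ≤ 2 → met
7. expired-stock purge 165 days ago vs limit 270 → met
8. drug-loss surety bond $170,000 ≥ $135,000 → met
9. professional liability coverage $2,900,000 ≥ $2,875,000 → met
10. refrigeration temperature log review 33 days ago vs limit 30 → not met
Not met: 1, 2, 4, 10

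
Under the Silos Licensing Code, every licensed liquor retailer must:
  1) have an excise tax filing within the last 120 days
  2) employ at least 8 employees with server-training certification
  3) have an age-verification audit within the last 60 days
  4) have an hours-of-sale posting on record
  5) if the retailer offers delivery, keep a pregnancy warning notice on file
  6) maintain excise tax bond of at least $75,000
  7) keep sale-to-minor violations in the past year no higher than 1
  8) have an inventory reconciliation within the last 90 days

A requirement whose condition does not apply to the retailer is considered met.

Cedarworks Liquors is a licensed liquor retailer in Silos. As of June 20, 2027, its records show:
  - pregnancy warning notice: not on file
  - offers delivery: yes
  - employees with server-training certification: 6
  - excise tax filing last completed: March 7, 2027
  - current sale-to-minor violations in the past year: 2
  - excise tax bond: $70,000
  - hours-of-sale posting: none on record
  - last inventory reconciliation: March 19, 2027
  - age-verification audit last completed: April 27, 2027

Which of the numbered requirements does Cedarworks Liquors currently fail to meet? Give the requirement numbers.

1. excise tax filing 105 days ago vs limit 120 → met
2. employees with server-training certification 6 < 8 → not met
3. age-verification audit 54 days ago vs limit 60 → met
4. hours-of-sale posting absent → not met
5. condition 'offers delivery' holds; pregnancy warning notice absent → not met
6. excise tax bond $70,000 < $75,000 → not met
7. sale-to-minor violations in the past year 2 > 1 → not met
8. inventory reconciliation 93 days ago vs limit 90 → not met
Not met: 2, 4, 5, 6, 7, 8

2, 4, 5, 6, 7, 8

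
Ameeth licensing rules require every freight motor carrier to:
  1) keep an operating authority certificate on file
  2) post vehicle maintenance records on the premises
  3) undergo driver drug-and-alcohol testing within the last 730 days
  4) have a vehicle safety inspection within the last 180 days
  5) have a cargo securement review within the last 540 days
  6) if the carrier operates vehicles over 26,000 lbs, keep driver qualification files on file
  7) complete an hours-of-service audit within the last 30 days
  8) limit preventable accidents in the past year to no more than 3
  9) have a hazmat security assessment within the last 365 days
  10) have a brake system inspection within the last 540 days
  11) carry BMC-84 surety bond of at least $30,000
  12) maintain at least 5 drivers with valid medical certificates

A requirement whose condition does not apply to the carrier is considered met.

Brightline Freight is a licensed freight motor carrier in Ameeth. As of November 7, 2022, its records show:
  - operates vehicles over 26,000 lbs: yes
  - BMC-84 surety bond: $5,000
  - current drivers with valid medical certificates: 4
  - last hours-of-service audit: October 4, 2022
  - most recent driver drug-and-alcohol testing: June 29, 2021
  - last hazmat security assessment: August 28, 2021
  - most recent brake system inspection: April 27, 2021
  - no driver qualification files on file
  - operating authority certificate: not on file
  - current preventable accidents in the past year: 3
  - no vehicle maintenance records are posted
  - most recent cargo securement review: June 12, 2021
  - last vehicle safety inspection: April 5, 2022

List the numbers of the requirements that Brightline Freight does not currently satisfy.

1, 2, 4, 6, 7, 9, 10, 11, 12

1. operating authority certificate absent → not met
2. vehicle maintenance records absent → not met
3. driver drug-and-alcohol testing 496 days ago vs limit 730 → met
4. vehicle safety inspection 216 days ago vs limit 180 → not met
5. cargo securement review 513 days ago vs limit 540 → met
6. condition 'operates vehicles over 26,000 lbs' holds; driver qualification files absent → not met
7. hours-of-service audit 34 days ago vs limit 30 → not met
8. preventable accidents in the past year 3 ≤ 3 → met
9. hazmat security assessment 436 days ago vs limit 365 → not met
10. brake system inspection 559 days ago vs limit 540 → not met
11. BMC-84 surety bond $5,000 < $30,000 → not met
12. drivers with valid medical certificates 4 < 5 → not met
Not met: 1, 2, 4, 6, 7, 9, 10, 11, 12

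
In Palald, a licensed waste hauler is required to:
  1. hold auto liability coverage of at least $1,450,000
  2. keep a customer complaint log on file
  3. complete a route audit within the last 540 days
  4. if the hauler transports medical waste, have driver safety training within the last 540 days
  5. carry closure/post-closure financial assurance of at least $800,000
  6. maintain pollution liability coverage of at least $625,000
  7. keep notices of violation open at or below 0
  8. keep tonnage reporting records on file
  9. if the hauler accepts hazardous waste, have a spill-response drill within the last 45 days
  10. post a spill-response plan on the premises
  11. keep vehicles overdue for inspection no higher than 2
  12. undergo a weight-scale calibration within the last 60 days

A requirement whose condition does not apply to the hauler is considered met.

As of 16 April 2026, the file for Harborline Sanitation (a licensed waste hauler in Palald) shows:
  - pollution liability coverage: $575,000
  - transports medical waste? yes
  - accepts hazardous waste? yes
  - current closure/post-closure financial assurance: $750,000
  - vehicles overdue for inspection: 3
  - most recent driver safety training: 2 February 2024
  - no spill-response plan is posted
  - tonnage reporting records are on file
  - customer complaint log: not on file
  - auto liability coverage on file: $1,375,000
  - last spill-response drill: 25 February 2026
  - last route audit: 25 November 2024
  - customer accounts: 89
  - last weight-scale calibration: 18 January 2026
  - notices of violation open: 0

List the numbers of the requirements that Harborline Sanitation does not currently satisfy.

1, 2, 4, 5, 6, 9, 10, 11, 12

1. auto liability coverage $1,375,000 < $1,450,000 → not met
2. customer complaint log absent → not met
3. route audit 507 days ago vs limit 540 → met
4. condition 'transports medical waste' holds; driver safety training 804 days ago vs limit 540 → not met
5. closure/post-closure financial assurance $750,000 < $800,000 → not met
6. pollution liability coverage $575,000 < $625,000 → not met
7. notices of violation open 0 ≤ 0 → met
8. tonnage reporting records present → met
9. condition 'accepts hazardous waste' holds; spill-response drill 50 days ago vs limit 45 → not met
10. spill-response plan absent → not met
11. vehicles overdue for inspection 3 > 2 → not met
12. weight-scale calibration 88 days ago vs limit 60 → not met
Not met: 1, 2, 4, 5, 6, 9, 10, 11, 12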